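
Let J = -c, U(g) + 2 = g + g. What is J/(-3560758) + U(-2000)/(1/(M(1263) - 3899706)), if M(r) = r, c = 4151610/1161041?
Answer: 32249894060099610109359/2067093014539 ≈ 1.5602e+10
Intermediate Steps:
c = 4151610/1161041 (c = 4151610*(1/1161041) = 4151610/1161041 ≈ 3.5758)
U(g) = -2 + 2*g (U(g) = -2 + (g + g) = -2 + 2*g)
J = -4151610/1161041 (J = -1*4151610/1161041 = -4151610/1161041 ≈ -3.5758)
J/(-3560758) + U(-2000)/(1/(M(1263) - 3899706)) = -4151610/1161041/(-3560758) + (-2 + 2*(-2000))/(1/(1263 - 3899706)) = -4151610/1161041*(-1/3560758) + (-2 - 4000)/(1/(-3898443)) = 2075805/2067093014539 - 4002/(-1/3898443) = 2075805/2067093014539 - 4002*(-3898443) = 2075805/2067093014539 + 15601568886 = 32249894060099610109359/2067093014539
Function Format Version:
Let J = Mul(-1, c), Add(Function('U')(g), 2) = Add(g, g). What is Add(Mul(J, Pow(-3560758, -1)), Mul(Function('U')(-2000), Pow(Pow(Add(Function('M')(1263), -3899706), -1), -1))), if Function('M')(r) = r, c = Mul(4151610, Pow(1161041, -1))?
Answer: Rational(32249894060099610109359, 2067093014539) ≈ 1.5602e+10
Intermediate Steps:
c = Rational(4151610, 1161041) (c = Mul(4151610, Rational(1, 1161041)) = Rational(4151610, 1161041) ≈ 3.5758)
Function('U')(g) = Add(-2, Mul(2, g)) (Function('U')(g) = Add(-2, Add(g, g)) = Add(-2, Mul(2, g)))
J = Rational(-4151610, 1161041) (J = Mul(-1, Rational(4151610, 1161041)) = Rational(-4151610, 1161041) ≈ -3.5758)
Add(Mul(J, Pow(-3560758, -1)), Mul(Function('U')(-2000), Pow(Pow(Add(Function('M')(1263), -3899706), -1), -1))) = Add(Mul(Rational(-4151610, 1161041), Pow(-3560758, -1)), Mul(Add(-2, Mul(2, -2000)), Pow(Pow(Add(1263, -3899706), -1), -1))) = Add(Mul(Rational(-4151610, 1161041), Rational(-1, 3560758)), Mul(Add(-2, -4000), Pow(Pow(-3898443, -1), -1))) = Add(Rational(2075805, 2067093014539), Mul(-4002, Pow(Rational(-1, 3898443), -1))) = Add(Rational(2075805, 2067093014539), Mul(-4002, -3898443)) = Add(Rational(2075805, 2067093014539), 15601568886) = Rational(32249894060099610109359, 2067093014539)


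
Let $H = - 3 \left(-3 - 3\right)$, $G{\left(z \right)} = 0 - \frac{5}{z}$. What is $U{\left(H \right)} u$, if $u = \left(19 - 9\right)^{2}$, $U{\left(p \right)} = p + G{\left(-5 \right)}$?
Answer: $1900$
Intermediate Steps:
$G{\left(z \right)} = - \frac{5}{z}$
$H = 18$ ($H = \left(-3\right) \left(-6\right) = 18$)
$U{\left(p \right)} = 1 + p$ ($U{\left(p \right)} = p - \frac{5}{-5} = p - -1 = p + 1 = 1 + p$)
$u = 100$ ($u = 10^{2} = 100$)
$U{\left(H \right)} u = \left(1 + 18\right) 100 = 19 \cdot 100 = 1900$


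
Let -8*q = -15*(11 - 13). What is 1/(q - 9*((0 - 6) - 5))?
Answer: 4/381 ≈ 0.010499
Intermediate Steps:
q = -15/4 (q = -(-15)*(11 - 13)/8 = -(-15)*(-2)/8 = -⅛*30 = -15/4 ≈ -3.7500)
1/(q - 9*((0 - 6) - 5)) = 1/(-15/4 - 9*((0 - 6) - 5)) = 1/(-15/4 - 9*(-6 - 5)) = 1/(-15/4 - 9*(-11)) = 1/(-15/4 + 99) = 1/(381/4) = 4/381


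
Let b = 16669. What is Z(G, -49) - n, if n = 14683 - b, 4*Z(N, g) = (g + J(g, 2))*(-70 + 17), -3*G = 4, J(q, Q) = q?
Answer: 6569/2 ≈ 3284.5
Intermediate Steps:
G = -4/3 (G = -1/3*4 = -4/3 ≈ -1.3333)
Z(N, g) = -53*g/2 (Z(N, g) = ((g + g)*(-70 + 17))/4 = ((2*g)*(-53))/4 = (-106*g)/4 = -53*g/2)
n = -1986 (n = 14683 - 1*16669 = 14683 - 16669 = -1986)
Z(G, -49) - n = -53/2*(-49) - 1*(-1986) = 2597/2 + 1986 = 6569/2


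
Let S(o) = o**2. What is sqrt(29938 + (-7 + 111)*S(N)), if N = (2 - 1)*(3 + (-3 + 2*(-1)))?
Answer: sqrt(30354) ≈ 174.22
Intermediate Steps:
N = -2 (N = 1*(3 + (-3 - 2)) = 1*(3 - 5) = 1*(-2) = -2)
sqrt(29938 + (-7 + 111)*S(N)) = sqrt(29938 + (-7 + 111)*(-2)**2) = sqrt(29938 + 104*4) = sqrt(29938 + 416) = sqrt(30354)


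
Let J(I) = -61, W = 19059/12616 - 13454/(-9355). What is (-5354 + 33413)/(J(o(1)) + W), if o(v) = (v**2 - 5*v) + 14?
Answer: -3311598378120/6851350871 ≈ -483.35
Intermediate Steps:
o(v) = 14 + v**2 - 5*v
W = 348032609/118022680 (W = 19059*(1/12616) - 13454*(-1/9355) = 19059/12616 + 13454/9355 = 348032609/118022680 ≈ 2.9489)
(-5354 + 33413)/(J(o(1)) + W) = (-5354 + 33413)/(-61 + 348032609/118022680) = 28059/(-6851350871/118022680) = 28059*(-118022680/6851350871) = -3311598378120/6851350871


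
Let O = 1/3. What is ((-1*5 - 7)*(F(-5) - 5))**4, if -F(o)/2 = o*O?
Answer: 160000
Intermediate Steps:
O = 1/3 ≈ 0.33333
F(o) = -2*o/3
((-1*5 - 7)*(F(-5) - 5))**4 = ((-1*5 - 7)*(-2/3*(-5) - 5))**4 = ((-5 - 7)*(10/3 - 5))**4 = (-12*(-5/3))**4 = 20**4 = 160000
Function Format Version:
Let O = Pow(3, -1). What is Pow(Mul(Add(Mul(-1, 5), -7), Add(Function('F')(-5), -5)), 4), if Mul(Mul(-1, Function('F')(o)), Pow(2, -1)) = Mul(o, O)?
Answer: 160000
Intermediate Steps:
O = Rational(1, 3) ≈ 0.33333
Function('F')(o) = Mul(Rational(-2, 3), o) (Function('F')(o) = Mul(-2, Mul(o, Rational(1, 3))) = Mul(-2, Mul(Rational(1, 3), o)) = Mul(Rational(-2, 3), o))
Pow(Mul(Add(Mul(-1, 5), -7), Add(Function('F')(-5), -5)), 4) = Pow(Mul(Add(Mul(-1, 5), -7), Add(Mul(Rational(-2, 3), -5), -5)), 4) = Pow(Mul(Add(-5, -7), Add(Rational(10, 3), -5)), 4) = Pow(Mul(-12, Rational(-5, 3)), 4) = Pow(20, 4) = 160000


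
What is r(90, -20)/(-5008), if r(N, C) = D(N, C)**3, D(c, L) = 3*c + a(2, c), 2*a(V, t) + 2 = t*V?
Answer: -46268279/5008 ≈ -9238.9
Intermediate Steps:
a(V, t) = -1 + V*t/2 (a(V, t) = -1 + (t*V)/2 = -1 + (V*t)/2 = -1 + V*t/2)
D(c, L) = -1 + 4*c (D(c, L) = 3*c + (-1 + (1/2)*2*c) = 3*c + (-1 + c) = -1 + 4*c)
r(N, C) = (-1 + 4*N)**3
r(90, -20)/(-5008) = (-1 + 4*90)**3/(-5008) = (-1 + 360)**3*(-1/5008) = 359**3*(-1/5008) = 46268279*(-1/5008) = -46268279/5008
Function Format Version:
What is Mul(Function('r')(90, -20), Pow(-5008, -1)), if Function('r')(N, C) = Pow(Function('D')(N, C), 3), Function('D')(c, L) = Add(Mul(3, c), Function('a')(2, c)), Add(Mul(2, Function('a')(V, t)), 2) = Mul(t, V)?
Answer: Rational(-46268279, 5008) ≈ -9238.9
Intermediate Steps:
Function('a')(V, t) = Add(-1, Mul(Rational(1, 2), V, t)) (Function('a')(V, t) = Add(-1, Mul(Rational(1, 2), Mul(t, V))) = Add(-1, Mul(Rational(1, 2), Mul(V, t))) = Add(-1, Mul(Rational(1, 2), V, t)))
Function('D')(c, L) = Add(-1, Mul(4, c)) (Function('D')(c, L) = Add(Mul(3, c), Add(-1, Mul(Rational(1, 2), 2, c))) = Add(Mul(3, c), Add(-1, c)) = Add(-1, Mul(4, c)))
Function('r')(N, C) = Pow(Add(-1, Mul(4, N)), 3)
Mul(Function('r')(90, -20), Pow(-5008, -1)) = Mul(Pow(Add(-1, Mul(4, 90)), 3), Pow(-5008, -1)) = Mul(Pow(Add(-1, 360), 3), Rational(-1, 5008)) = Mul(Pow(359, 3), Rational(-1, 5008)) = Mul(46268279, Rational(-1, 5008)) = Rational(-46268279, 5008)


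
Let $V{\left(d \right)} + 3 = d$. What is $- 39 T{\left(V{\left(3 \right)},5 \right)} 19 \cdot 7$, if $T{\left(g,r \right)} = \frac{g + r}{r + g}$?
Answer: $-5187$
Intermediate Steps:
$V{\left(d \right)} = -3 + d$
$T{\left(g,r \right)} = 1$ ($T{\left(g,r \right)} = \frac{g + r}{g + r} = 1$)
$- 39 T{\left(V{\left(3 \right)},5 \right)} 19 \cdot 7 = - 39 \cdot 1 \cdot 19 \cdot 7 = - 39 \cdot 19 \cdot 7 = \left(-39\right) 133 = -5187$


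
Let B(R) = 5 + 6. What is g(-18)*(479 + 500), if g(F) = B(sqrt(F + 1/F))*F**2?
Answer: 3489156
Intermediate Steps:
B(R) = 11
g(F) = 11*F**2
g(-18)*(479 + 500) = (11*(-18)**2)*(479 + 500) = (11*324)*979 = 3564*979 = 3489156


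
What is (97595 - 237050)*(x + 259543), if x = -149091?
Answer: -15403083660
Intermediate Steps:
(97595 - 237050)*(x + 259543) = (97595 - 237050)*(-149091 + 259543) = -139455*110452 = -15403083660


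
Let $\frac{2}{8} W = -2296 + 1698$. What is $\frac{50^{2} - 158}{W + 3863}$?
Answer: $\frac{2342}{1471} \approx 1.5921$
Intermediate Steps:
$W = -2392$ ($W = 4 \left(-2296 + 1698\right) = 4 \left(-598\right) = -2392$)
$\frac{50^{2} - 158}{W + 3863} = \frac{50^{2} - 158}{-2392 + 3863} = \frac{2500 - 158}{1471} = 2342 \cdot \frac{1}{1471} = \frac{2342}{1471}$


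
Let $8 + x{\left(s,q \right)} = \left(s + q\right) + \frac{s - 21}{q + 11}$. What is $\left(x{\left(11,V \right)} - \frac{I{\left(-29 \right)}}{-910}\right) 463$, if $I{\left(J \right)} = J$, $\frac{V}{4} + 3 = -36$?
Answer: $- \frac{1868987933}{26390} \approx -70822.0$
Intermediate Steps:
$V = -156$ ($V = -12 + 4 \left(-36\right) = -12 - 144 = -156$)
$x{\left(s,q \right)} = -8 + q + s + \frac{-21 + s}{11 + q}$ ($x{\left(s,q \right)} = -8 + \left(\left(s + q\right) + \frac{s - 21}{q + 11}\right) = -8 + \left(\left(q + s\right) + \frac{-21 + s}{11 + q}\right) = -8 + \left(q + s + \frac{-21 + s}{11 + q}\right) = -8 + q + s + \frac{-21 + s}{11 + q}$)
$\left(x{\left(11,V \right)} - \frac{I{\left(-29 \right)}}{-910}\right) 463 = \left(\frac{-109 + \left(-156\right)^{2} + 3 \left(-156\right) + 12 \cdot 11 - 1716}{11 - 156} - - \frac{29}{-910}\right) 463 = \left(\frac{-109 + 24336 - 468 + 132 - 1716}{-145} - \left(-29\right) \left(- \frac{1}{910}\right)\right) 463 = \left(\left(- \frac{1}{145}\right) 22175 - \frac{29}{910}\right) 463 = \left(- \frac{4435}{29} - \frac{29}{910}\right) 463 = \left(- \frac{4036691}{26390}\right) 463 = - \frac{1868987933}{26390}$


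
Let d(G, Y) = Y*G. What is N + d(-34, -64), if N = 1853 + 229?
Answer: 4258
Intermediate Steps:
N = 2082
d(G, Y) = G*Y
N + d(-34, -64) = 2082 - 34*(-64) = 2082 + 2176 = 4258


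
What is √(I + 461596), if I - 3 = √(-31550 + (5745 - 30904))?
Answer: √(461599 + 3*I*√6301) ≈ 679.41 + 0.175*I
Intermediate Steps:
I = 3 + 3*I*√6301 (I = 3 + √(-31550 + (5745 - 30904)) = 3 + √(-31550 - 25159) = 3 + √(-56709) = 3 + 3*I*√6301 ≈ 3.0 + 238.14*I)
√(I + 461596) = √((3 + 3*I*√6301) + 461596) = √(461599 + 3*I*√6301)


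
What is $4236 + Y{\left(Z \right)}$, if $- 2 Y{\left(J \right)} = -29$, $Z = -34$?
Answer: $\frac{8501}{2} \approx 4250.5$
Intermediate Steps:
$Y{\left(J \right)} = \frac{29}{2}$ ($Y{\left(J \right)} = \left(- \frac{1}{2}\right) \left(-29\right) = \frac{29}{2}$)
$4236 + Y{\left(Z \right)} = 4236 + \frac{29}{2} = \frac{8501}{2}$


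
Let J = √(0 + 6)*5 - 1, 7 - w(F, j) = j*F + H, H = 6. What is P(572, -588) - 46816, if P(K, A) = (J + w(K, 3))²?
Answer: 2897990 - 17160*√6 ≈ 2.8560e+6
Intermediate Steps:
w(F, j) = 1 - F*j (w(F, j) = 7 - (j*F + 6) = 7 - (F*j + 6) = 7 - (6 + F*j) = 7 + (-6 - F*j) = 1 - F*j)
J = -1 + 5*√6 (J = √6*5 - 1 = 5*√6 - 1 = -1 + 5*√6 ≈ 11.247)
P(K, A) = (-3*K + 5*√6)² (P(K, A) = ((-1 + 5*√6) + (1 - 1*K*3))² = ((-1 + 5*√6) + (1 - 3*K))² = (-3*K + 5*√6)²)
P(572, -588) - 46816 = (-5*√6 + 3*572)² - 46816 = (-5*√6 + 1716)² - 46816 = (1716 - 5*√6)² - 46816 = -46816 + (1716 - 5*√6)²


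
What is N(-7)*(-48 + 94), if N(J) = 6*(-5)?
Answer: -1380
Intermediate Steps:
N(J) = -30
N(-7)*(-48 + 94) = -30*(-48 + 94) = -30*46 = -1380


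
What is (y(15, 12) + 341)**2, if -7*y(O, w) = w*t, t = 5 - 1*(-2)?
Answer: 108241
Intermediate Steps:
t = 7 (t = 5 + 2 = 7)
y(O, w) = -w (y(O, w) = -w*7/7 = -w)
(y(15, 12) + 341)**2 = (-1*12 + 341)**2 = (-12 + 341)**2 = 329**2 = 108241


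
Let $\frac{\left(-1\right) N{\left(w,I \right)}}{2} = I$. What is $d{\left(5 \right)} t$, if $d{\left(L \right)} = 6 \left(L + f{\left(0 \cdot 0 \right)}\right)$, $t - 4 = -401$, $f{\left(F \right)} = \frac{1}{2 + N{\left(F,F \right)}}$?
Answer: $-13101$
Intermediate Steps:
$N{\left(w,I \right)} = - 2 I$
$f{\left(F \right)} = \frac{1}{2 - 2 F}$
$t = -397$ ($t = 4 - 401 = -397$)
$d{\left(L \right)} = 3 + 6 L$ ($d{\left(L \right)} = 6 \left(L - \frac{1}{-2 + 2 \cdot 0 \cdot 0}\right) = 6 \left(L - \frac{1}{-2 + 2 \cdot 0}\right) = 6 \left(L - \frac{1}{-2 + 0}\right) = 6 \left(L - \frac{1}{-2}\right) = 6 \left(L - - \frac{1}{2}\right) = 6 \left(L + \frac{1}{2}\right) = 6 \left(\frac{1}{2} + L\right) = 3 + 6 L$)
$d{\left(5 \right)} t = \left(3 + 6 \cdot 5\right) \left(-397\right) = \left(3 + 30\right) \left(-397\right) = 33 \left(-397\right) = -13101$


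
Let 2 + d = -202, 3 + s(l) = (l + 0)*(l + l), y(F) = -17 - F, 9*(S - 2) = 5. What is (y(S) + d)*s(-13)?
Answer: -674020/9 ≈ -74891.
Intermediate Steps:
S = 23/9 (S = 2 + (⅑)*5 = 2 + 5/9 = 23/9 ≈ 2.5556)
s(l) = -3 + 2*l² (s(l) = -3 + (l + 0)*(l + l) = -3 + l*(2*l) = -3 + 2*l²)
d = -204 (d = -2 - 202 = -204)
(y(S) + d)*s(-13) = ((-17 - 1*23/9) - 204)*(-3 + 2*(-13)²) = ((-17 - 23/9) - 204)*(-3 + 2*169) = (-176/9 - 204)*(-3 + 338) = -2012/9*335 = -674020/9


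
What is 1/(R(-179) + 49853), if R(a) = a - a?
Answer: 1/49853 ≈ 2.0059e-5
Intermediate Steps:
R(a) = 0
1/(R(-179) + 49853) = 1/(0 + 49853) = 1/49853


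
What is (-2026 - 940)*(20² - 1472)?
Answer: 3179552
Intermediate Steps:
(-2026 - 940)*(20² - 1472) = -2966*(400 - 1472) = -2966*(-1072) = 3179552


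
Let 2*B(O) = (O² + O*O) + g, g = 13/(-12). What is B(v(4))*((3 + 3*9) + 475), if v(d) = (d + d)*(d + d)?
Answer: 49636955/24 ≈ 2.0682e+6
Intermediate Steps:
g = -13/12 (g = 13*(-1/12) = -13/12 ≈ -1.0833)
v(d) = 4*d² (v(d) = (2*d)*(2*d) = 4*d²)
B(O) = -13/24 + O² (B(O) = ((O² + O*O) - 13/12)/2 = ((O² + O²) - 13/12)/2 = (2*O² - 13/12)/2 = (-13/12 + 2*O²)/2 = -13/24 + O²)
B(v(4))*((3 + 3*9) + 475) = (-13/24 + (4*4²)²)*((3 + 3*9) + 475) = (-13/24 + (4*16)²)*((3 + 27) + 475) = (-13/24 + 64²)*(30 + 475) = (-13/24 + 4096)*505 = (98291/24)*505 = 49636955/24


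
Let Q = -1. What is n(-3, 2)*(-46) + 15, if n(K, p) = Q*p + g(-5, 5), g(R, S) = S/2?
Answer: -8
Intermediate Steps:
g(R, S) = S/2 (g(R, S) = S*(½) = S/2)
n(K, p) = 5/2 - p (n(K, p) = -p + (½)*5 = -p + 5/2 = 5/2 - p)
n(-3, 2)*(-46) + 15 = (5/2 - 1*2)*(-46) + 15 = (5/2 - 2)*(-46) + 15 = (½)*(-46) + 15 = -23 + 15 = -8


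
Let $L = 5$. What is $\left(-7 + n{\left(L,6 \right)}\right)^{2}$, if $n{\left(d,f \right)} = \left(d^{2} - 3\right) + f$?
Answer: $441$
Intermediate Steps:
$n{\left(d,f \right)} = -3 + f + d^{2}$ ($n{\left(d,f \right)} = \left(-3 + d^{2}\right) + f = -3 + f + d^{2}$)
$\left(-7 + n{\left(L,6 \right)}\right)^{2} = \left(-7 + \left(-3 + 6 + 5^{2}\right)\right)^{2} = \left(-7 + \left(-3 + 6 + 25\right)\right)^{2} = \left(-7 + 28\right)^{2} = 21^{2} = 441$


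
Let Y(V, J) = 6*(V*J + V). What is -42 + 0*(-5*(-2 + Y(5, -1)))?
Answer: -42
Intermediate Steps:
Y(V, J) = 6*V + 6*J*V (Y(V, J) = 6*(J*V + V) = 6*(V + J*V) = 6*V + 6*J*V)
-42 + 0*(-5*(-2 + Y(5, -1))) = -42 + 0*(-5*(-2 + 6*5*(1 - 1))) = -42 + 0*(-5*(-2 + 6*5*0)) = -42 + 0*(-5*(-2 + 0)) = -42 + 0*(-5*(-2)) = -42 + 0*10 = -42 + 0 = -42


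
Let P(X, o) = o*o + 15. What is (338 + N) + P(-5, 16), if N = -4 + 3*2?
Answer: 611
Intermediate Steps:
N = 2 (N = -4 + 6 = 2)
P(X, o) = 15 + o² (P(X, o) = o² + 15 = 15 + o²)
(338 + N) + P(-5, 16) = (338 + 2) + (15 + 16²) = 340 + (15 + 256) = 340 + 271 = 611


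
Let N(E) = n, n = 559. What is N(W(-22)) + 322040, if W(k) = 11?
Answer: 322599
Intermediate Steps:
N(E) = 559
N(W(-22)) + 322040 = 559 + 322040 = 322599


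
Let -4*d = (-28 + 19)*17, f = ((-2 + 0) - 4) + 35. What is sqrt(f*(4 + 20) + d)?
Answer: sqrt(2937)/2 ≈ 27.097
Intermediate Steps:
f = 29 (f = (-2 - 4) + 35 = -6 + 35 = 29)
d = 153/4 (d = -(-28 + 19)*17/4 = -(-9)*17/4 = -1/4*(-153) = 153/4 ≈ 38.250)
sqrt(f*(4 + 20) + d) = sqrt(29*(4 + 20) + 153/4) = sqrt(29*24 + 153/4) = sqrt(696 + 153/4) = sqrt(2937/4) = sqrt(2937)/2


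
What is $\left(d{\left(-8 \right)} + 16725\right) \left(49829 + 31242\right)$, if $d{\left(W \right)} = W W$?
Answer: $1361101019$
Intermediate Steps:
$d{\left(W \right)} = W^{2}$
$\left(d{\left(-8 \right)} + 16725\right) \left(49829 + 31242\right) = \left(\left(-8\right)^{2} + 16725\right) \left(49829 + 31242\right) = \left(64 + 16725\right) 81071 = 16789 \cdot 81071 = 1361101019$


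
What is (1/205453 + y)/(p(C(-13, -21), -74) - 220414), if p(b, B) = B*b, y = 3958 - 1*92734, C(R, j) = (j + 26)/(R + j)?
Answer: 310068023959/769802189409 ≈ 0.40279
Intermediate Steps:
C(R, j) = (26 + j)/(R + j)
y = -88776 (y = 3958 - 92734 = -88776)
(1/205453 + y)/(p(C(-13, -21), -74) - 220414) = (1/205453 - 88776)/(-74*(26 - 21)/(-13 - 21) - 220414) = (1/205453 - 88776)/(-74*5/(-34) - 220414) = -18239295527/(205453*(-(-37)*5/17 - 220414)) = -18239295527/(205453*(-74*(-5/34) - 220414)) = -18239295527/(205453*(185/17 - 220414)) = -18239295527/(205453*(-3746853/17)) = -18239295527/205453*(-17/3746853) = 310068023959/769802189409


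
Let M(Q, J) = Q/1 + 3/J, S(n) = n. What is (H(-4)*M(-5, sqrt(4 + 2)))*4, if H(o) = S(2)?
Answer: -40 + 4*sqrt(6) ≈ -30.202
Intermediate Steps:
H(o) = 2
M(Q, J) = Q + 3/J (M(Q, J) = Q*1 + 3/J = Q + 3/J)
(H(-4)*M(-5, sqrt(4 + 2)))*4 = (2*(-5 + 3/(sqrt(4 + 2))))*4 = (2*(-5 + 3/(sqrt(6))))*4 = (2*(-5 + 3*(sqrt(6)/6)))*4 = (2*(-5 + sqrt(6)/2))*4 = (-10 + sqrt(6))*4 = -40 + 4*sqrt(6)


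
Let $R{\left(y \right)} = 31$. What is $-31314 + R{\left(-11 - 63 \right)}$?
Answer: $-31283$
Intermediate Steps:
$-31314 + R{\left(-11 - 63 \right)} = -31314 + 31 = -31283$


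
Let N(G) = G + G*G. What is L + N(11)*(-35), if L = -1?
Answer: -4621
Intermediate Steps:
N(G) = G + G**2
L + N(11)*(-35) = -1 + (11*(1 + 11))*(-35) = -1 + (11*12)*(-35) = -1 + 132*(-35) = -1 - 4620 = -4621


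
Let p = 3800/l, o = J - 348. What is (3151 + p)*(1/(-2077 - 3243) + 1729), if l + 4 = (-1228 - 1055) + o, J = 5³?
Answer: 7271432713359/1335320 ≈ 5.4455e+6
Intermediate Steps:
J = 125
o = -223 (o = 125 - 348 = -223)
l = -2510 (l = -4 + ((-1228 - 1055) - 223) = -4 + (-2283 - 223) = -4 - 2506 = -2510)
p = -380/251 (p = 3800/(-2510) = 3800*(-1/2510) = -380/251 ≈ -1.5139)
(3151 + p)*(1/(-2077 - 3243) + 1729) = (3151 - 380/251)*(1/(-2077 - 3243) + 1729) = 790521*(1/(-5320) + 1729)/251 = 790521*(-1/5320 + 1729)/251 = (790521/251)*(9198279/5320) = 7271432713359/1335320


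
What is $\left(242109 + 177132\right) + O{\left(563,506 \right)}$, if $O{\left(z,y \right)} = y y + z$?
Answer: $675840$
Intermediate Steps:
$O{\left(z,y \right)} = z + y^{2}$ ($O{\left(z,y \right)} = y^{2} + z = z + y^{2}$)
$\left(242109 + 177132\right) + O{\left(563,506 \right)} = \left(242109 + 177132\right) + \left(563 + 506^{2}\right) = 419241 + \left(563 + 256036\right) = 419241 + 256599 = 675840$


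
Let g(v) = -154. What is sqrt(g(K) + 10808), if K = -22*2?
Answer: sqrt(10654) ≈ 103.22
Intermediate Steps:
K = -44
sqrt(g(K) + 10808) = sqrt(-154 + 10808) = sqrt(10654)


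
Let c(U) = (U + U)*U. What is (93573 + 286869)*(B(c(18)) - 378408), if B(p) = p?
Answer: -143715769920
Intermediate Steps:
c(U) = 2*U**2 (c(U) = (2*U)*U = 2*U**2)
(93573 + 286869)*(B(c(18)) - 378408) = (93573 + 286869)*(2*18**2 - 378408) = 380442*(2*324 - 378408) = 380442*(648 - 378408) = 380442*(-377760) = -143715769920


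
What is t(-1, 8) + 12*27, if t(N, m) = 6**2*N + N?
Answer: 287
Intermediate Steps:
t(N, m) = 37*N (t(N, m) = 36*N + N = 37*N)
t(-1, 8) + 12*27 = 37*(-1) + 12*27 = -37 + 324 = 287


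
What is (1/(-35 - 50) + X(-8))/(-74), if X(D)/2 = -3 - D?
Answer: -849/6290 ≈ -0.13498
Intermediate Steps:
X(D) = -6 - 2*D (X(D) = 2*(-3 - D) = -6 - 2*D)
(1/(-35 - 50) + X(-8))/(-74) = (1/(-35 - 50) + (-6 - 2*(-8)))/(-74) = -(1/(-85) + (-6 + 16))/74 = -(-1/85 + 10)/74 = -1/74*849/85 = -849/6290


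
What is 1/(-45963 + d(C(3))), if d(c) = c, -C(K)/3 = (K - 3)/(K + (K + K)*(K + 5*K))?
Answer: -1/45963 ≈ -2.1757e-5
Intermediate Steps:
C(K) = -3*(-3 + K)/(K + 12*K**2) (C(K) = -3*(K - 3)/(K + (K + K)*(K + 5*K)) = -3*(-3 + K)/(K + (2*K)*(6*K)) = -3*(-3 + K)/(K + 12*K**2))
1/(-45963 + d(C(3))) = 1/(-45963 + 3*(3 - 1*3)/(3*(1 + 12*3))) = 1/(-45963 + 3*(1/3)*(3 - 3)/(1 + 36)) = 1/(-45963 + 3*(1/3)*0/37) = 1/(-45963 + 3*(1/3)*(1/37)*0) = 1/(-45963 + 0) = 1/(-45963) = -1/45963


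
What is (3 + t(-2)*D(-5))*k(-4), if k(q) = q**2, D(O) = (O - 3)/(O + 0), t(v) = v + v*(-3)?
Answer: 752/5 ≈ 150.40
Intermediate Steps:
t(v) = -2*v (t(v) = v - 3*v = -2*v)
D(O) = (-3 + O)/O
(3 + t(-2)*D(-5))*k(-4) = (3 + (-2*(-2))*((-3 - 5)/(-5)))*(-4)**2 = (3 + 4*(-1/5*(-8)))*16 = (3 + 4*(8/5))*16 = (3 + 32/5)*16 = (47/5)*16 = 752/5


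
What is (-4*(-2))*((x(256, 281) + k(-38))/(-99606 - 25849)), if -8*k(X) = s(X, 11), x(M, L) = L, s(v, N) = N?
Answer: -2237/125455 ≈ -0.017831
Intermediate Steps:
k(X) = -11/8 (k(X) = -⅛*11 = -11/8)
(-4*(-2))*((x(256, 281) + k(-38))/(-99606 - 25849)) = (-4*(-2))*((281 - 11/8)/(-99606 - 25849)) = (-1*(-8))*((2237/8)/(-125455)) = 8*((2237/8)*(-1/125455)) = 8*(-2237/1003640) = -2237/125455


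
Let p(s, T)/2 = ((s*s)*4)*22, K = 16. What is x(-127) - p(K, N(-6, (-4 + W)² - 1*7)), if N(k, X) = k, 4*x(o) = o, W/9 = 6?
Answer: -180351/4 ≈ -45088.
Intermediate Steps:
W = 54 (W = 9*6 = 54)
x(o) = o/4
p(s, T) = 176*s² (p(s, T) = 2*(((s*s)*4)*22) = 2*((s²*4)*22) = 2*((4*s²)*22) = 2*(88*s²) = 176*s²)
x(-127) - p(K, N(-6, (-4 + W)² - 1*7)) = (¼)*(-127) - 176*16² = -127/4 - 176*256 = -127/4 - 1*45056 = -127/4 - 45056 = -180351/4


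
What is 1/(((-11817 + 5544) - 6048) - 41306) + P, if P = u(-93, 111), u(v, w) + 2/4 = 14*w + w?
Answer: 178524281/107254 ≈ 1664.5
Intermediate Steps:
u(v, w) = -1/2 + 15*w (u(v, w) = -1/2 + (14*w + w) = -1/2 + 15*w)
P = 3329/2 (P = -1/2 + 15*111 = -1/2 + 1665 = 3329/2 ≈ 1664.5)
1/(((-11817 + 5544) - 6048) - 41306) + P = 1/(((-11817 + 5544) - 6048) - 41306) + 3329/2 = 1/((-6273 - 6048) - 41306) + 3329/2 = 1/(-12321 - 41306) + 3329/2 = 1/(-53627) + 3329/2 = -1/53627 + 3329/2 = 178524281/107254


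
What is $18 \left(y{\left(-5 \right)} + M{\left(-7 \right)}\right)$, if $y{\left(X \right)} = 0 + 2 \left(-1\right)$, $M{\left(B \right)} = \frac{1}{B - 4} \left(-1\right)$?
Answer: $- \frac{378}{11} \approx -34.364$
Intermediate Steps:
$M{\left(B \right)} = - \frac{1}{-4 + B}$ ($M{\left(B \right)} = \frac{1}{-4 + B} \left(-1\right) = - \frac{1}{-4 + B}$)
$y{\left(X \right)} = -2$ ($y{\left(X \right)} = 0 - 2 = -2$)
$18 \left(y{\left(-5 \right)} + M{\left(-7 \right)}\right) = 18 \left(-2 - \frac{1}{-4 - 7}\right) = 18 \left(-2 - \frac{1}{-11}\right) = 18 \left(-2 - - \frac{1}{11}\right) = 18 \left(-2 + \frac{1}{11}\right) = 18 \left(- \frac{21}{11}\right) = - \frac{378}{11}$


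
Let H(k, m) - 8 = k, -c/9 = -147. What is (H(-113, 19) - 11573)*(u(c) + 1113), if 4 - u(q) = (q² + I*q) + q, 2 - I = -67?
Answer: 21508797316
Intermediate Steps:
c = 1323 (c = -9*(-147) = 1323)
H(k, m) = 8 + k
I = 69 (I = 2 - 1*(-67) = 2 + 67 = 69)
u(q) = 4 - q² - 70*q (u(q) = 4 - ((q² + 69*q) + q) = 4 - (q² + 70*q) = 4 + (-q² - 70*q) = 4 - q² - 70*q)
(H(-113, 19) - 11573)*(u(c) + 1113) = ((8 - 113) - 11573)*((4 - 1*1323² - 70*1323) + 1113) = (-105 - 11573)*((4 - 1*1750329 - 92610) + 1113) = -11678*((4 - 1750329 - 92610) + 1113) = -11678*(-1842935 + 1113) = -11678*(-1841822) = 21508797316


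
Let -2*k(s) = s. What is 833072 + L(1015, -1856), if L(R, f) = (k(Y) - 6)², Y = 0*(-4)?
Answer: 833108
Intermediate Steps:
Y = 0
k(s) = -s/2
L(R, f) = 36 (L(R, f) = (-½*0 - 6)² = (0 - 6)² = (-6)² = 36)
833072 + L(1015, -1856) = 833072 + 36 = 833108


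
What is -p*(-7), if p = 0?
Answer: 0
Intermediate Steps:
-p*(-7) = -1*0*(-7) = 0*(-7) = 0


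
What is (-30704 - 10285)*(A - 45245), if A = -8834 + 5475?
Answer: 1992229356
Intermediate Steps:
A = -3359
(-30704 - 10285)*(A - 45245) = (-30704 - 10285)*(-3359 - 45245) = -40989*(-48604) = 1992229356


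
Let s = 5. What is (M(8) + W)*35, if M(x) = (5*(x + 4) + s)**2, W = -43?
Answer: 146370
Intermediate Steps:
M(x) = (25 + 5*x)**2 (M(x) = (5*(x + 4) + 5)**2 = (5*(4 + x) + 5)**2 = ((20 + 5*x) + 5)**2 = (25 + 5*x)**2)
(M(8) + W)*35 = (25*(5 + 8)**2 - 43)*35 = (25*13**2 - 43)*35 = (25*169 - 43)*35 = (4225 - 43)*35 = 4182*35 = 146370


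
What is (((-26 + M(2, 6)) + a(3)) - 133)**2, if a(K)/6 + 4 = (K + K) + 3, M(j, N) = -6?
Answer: 18225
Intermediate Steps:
a(K) = -6 + 12*K (a(K) = -24 + 6*((K + K) + 3) = -24 + 6*(2*K + 3) = -24 + 6*(3 + 2*K) = -24 + (18 + 12*K) = -6 + 12*K)
(((-26 + M(2, 6)) + a(3)) - 133)**2 = (((-26 - 6) + (-6 + 12*3)) - 133)**2 = ((-32 + (-6 + 36)) - 133)**2 = ((-32 + 30) - 133)**2 = (-2 - 133)**2 = (-135)**2 = 18225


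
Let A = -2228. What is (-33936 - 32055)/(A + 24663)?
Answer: -65991/22435 ≈ -2.9414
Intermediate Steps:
(-33936 - 32055)/(A + 24663) = (-33936 - 32055)/(-2228 + 24663) = -65991/22435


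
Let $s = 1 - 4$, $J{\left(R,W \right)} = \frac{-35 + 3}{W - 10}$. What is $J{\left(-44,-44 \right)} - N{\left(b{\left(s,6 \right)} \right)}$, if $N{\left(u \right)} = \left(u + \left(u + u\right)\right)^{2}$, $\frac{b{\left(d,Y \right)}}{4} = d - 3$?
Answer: $- \frac{139952}{27} \approx -5183.4$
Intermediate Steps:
$J{\left(R,W \right)} = - \frac{32}{-10 + W}$
$s = -3$ ($s = 1 - 4 = -3$)
$b{\left(d,Y \right)} = -12 + 4 d$ ($b{\left(d,Y \right)} = 4 \left(d - 3\right) = 4 \left(-3 + d\right) = -12 + 4 d$)
$N{\left(u \right)} = 9 u^{2}$ ($N{\left(u \right)} = \left(u + 2 u\right)^{2} = \left(3 u\right)^{2} = 9 u^{2}$)
$J{\left(-44,-44 \right)} - N{\left(b{\left(s,6 \right)} \right)} = - \frac{32}{-10 - 44} - 9 \left(-12 + 4 \left(-3\right)\right)^{2} = - \frac{32}{-54} - 9 \left(-12 - 12\right)^{2} = \left(-32\right) \left(- \frac{1}{54}\right) - 9 \left(-24\right)^{2} = \frac{16}{27} - 9 \cdot 576 = \frac{16}{27} - 5184 = - \frac{139952}{27}$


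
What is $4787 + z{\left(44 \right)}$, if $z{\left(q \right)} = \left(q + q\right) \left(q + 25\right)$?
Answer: $10859$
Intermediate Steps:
$z{\left(q \right)} = 2 q \left(25 + q\right)$
$4787 + z{\left(44 \right)} = 4787 + 2 \cdot 44 \left(25 + 44\right) = 4787 + 2 \cdot 44 \cdot 69 = 4787 + 6072 = 10859$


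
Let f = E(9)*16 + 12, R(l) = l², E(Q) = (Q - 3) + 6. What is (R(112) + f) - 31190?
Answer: -18442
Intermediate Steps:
E(Q) = 3 + Q (E(Q) = (-3 + Q) + 6 = 3 + Q)
f = 204 (f = (3 + 9)*16 + 12 = 12*16 + 12 = 192 + 12 = 204)
(R(112) + f) - 31190 = (112² + 204) - 31190 = (12544 + 204) - 31190 = 12748 - 31190 = -18442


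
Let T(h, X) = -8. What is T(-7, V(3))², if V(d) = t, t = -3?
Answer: 64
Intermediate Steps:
V(d) = -3
T(-7, V(3))² = (-8)² = 64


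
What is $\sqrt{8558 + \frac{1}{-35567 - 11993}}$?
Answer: $\frac{\sqrt{4839449715310}}{23780} \approx 92.51$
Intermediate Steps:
$\sqrt{8558 + \frac{1}{-35567 - 11993}} = \sqrt{8558 + \frac{1}{-47560}} = \sqrt{8558 - \frac{1}{47560}} = \sqrt{\frac{407018479}{47560}} = \frac{\sqrt{4839449715310}}{23780}$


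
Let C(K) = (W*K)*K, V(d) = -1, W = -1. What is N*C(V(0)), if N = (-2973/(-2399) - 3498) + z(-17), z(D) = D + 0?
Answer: 8429512/2399 ≈ 3513.8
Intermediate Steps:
C(K) = -K² (C(K) = (-K)*K = -K²)
z(D) = D
N = -8429512/2399 (N = (-2973/(-2399) - 3498) - 17 = (-2973*(-1/2399) - 3498) - 17 = (2973/2399 - 3498) - 17 = -8388729/2399 - 17 = -8429512/2399 ≈ -3513.8)
N*C(V(0)) = -(-8429512)*(-1)²/2399 = -(-8429512)/2399 = -8429512/2399*(-1) = 8429512/2399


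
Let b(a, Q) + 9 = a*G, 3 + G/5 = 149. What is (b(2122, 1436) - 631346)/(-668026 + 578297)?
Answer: -917705/89729 ≈ -10.228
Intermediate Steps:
G = 730 (G = -15 + 5*149 = -15 + 745 = 730)
b(a, Q) = -9 + 730*a (b(a, Q) = -9 + a*730 = -9 + 730*a)
(b(2122, 1436) - 631346)/(-668026 + 578297) = ((-9 + 730*2122) - 631346)/(-668026 + 578297) = ((-9 + 1549060) - 631346)/(-89729) = (1549051 - 631346)*(-1/89729) = 917705*(-1/89729) = -917705/89729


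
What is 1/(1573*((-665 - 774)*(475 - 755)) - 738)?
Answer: 1/633792422 ≈ 1.5778e-9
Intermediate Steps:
1/(1573*((-665 - 774)*(475 - 755)) - 738) = 1/(1573*(-1439*(-280)) - 738) = 1/(1573*402920 - 738) = 1/(633793160 - 738) = 1/633792422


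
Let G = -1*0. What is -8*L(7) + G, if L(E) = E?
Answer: -56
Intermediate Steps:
G = 0
-8*L(7) + G = -8*7 + 0 = -56 + 0 = -56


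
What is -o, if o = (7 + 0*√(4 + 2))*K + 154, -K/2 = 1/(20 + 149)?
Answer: -26012/169 ≈ -153.92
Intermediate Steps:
K = -2/169 (K = -2/(20 + 149) = -2/169 ≈ -0.011834)
o = 26012/169 (o = (7 + 0*√(4 + 2))*(-2/169) + 154 = (7 + 0*√6)*(-2/169) + 154 = (7 + 0)*(-2/169) + 154 = 7*(-2/169) + 154 = -14/169 + 154 = 26012/169 ≈ 153.92)
-o = -1*26012/169 = -26012/169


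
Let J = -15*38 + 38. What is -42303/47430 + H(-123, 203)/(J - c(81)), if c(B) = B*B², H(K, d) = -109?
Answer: -7499627983/8410493130 ≈ -0.89170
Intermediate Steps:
J = -532 (J = -570 + 38 = -532)
c(B) = B³
-42303/47430 + H(-123, 203)/(J - c(81)) = -42303/47430 - 109/(-532 - 1*81³) = -42303*1/47430 - 109/(-532 - 1*531441) = -14101/15810 - 109/(-532 - 531441) = -14101/15810 - 109/(-531973) = -14101/15810 - 109*(-1/531973) = -14101/15810 + 109/531973 = -7499627983/8410493130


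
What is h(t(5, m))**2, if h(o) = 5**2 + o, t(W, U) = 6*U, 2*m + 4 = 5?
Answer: 784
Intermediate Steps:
m = 1/2 (m = -2 + (1/2)*5 = -2 + 5/2 = 1/2 ≈ 0.50000)
h(o) = 25 + o
h(t(5, m))**2 = (25 + 6*(1/2))**2 = (25 + 3)**2 = 28**2 = 784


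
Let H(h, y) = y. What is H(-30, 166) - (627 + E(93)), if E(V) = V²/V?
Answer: -554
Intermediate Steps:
E(V) = V
H(-30, 166) - (627 + E(93)) = 166 - (627 + 93) = 166 - 1*720 = 166 - 720 = -554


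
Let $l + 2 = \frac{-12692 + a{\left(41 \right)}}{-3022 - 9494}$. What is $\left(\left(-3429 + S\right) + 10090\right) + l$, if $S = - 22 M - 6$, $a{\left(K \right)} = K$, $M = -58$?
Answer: $\frac{33084005}{4172} \approx 7930.0$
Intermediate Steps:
$S = 1270$ ($S = \left(-22\right) \left(-58\right) - 6 = 1276 - 6 = 1270$)
$l = - \frac{4127}{4172}$ ($l = -2 + \frac{-12692 + 41}{-3022 - 9494} = -2 - \frac{12651}{-12516} = -2 - - \frac{4217}{4172} = -2 + \frac{4217}{4172} = - \frac{4127}{4172} \approx -0.98921$)
$\left(\left(-3429 + S\right) + 10090\right) + l = \left(\left(-3429 + 1270\right) + 10090\right) - \frac{4127}{4172} = \left(-2159 + 10090\right) - \frac{4127}{4172} = 7931 - \frac{4127}{4172} = \frac{33084005}{4172}$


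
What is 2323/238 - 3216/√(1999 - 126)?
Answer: 2323/238 - 3216*√1873/1873 ≈ -64.549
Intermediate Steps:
2323/238 - 3216/√(1999 - 126) = 2323*(1/238) - 3216*√1873/1873 = 2323/238 - 3216*√1873/1873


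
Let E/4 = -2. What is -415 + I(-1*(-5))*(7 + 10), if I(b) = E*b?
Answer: -1095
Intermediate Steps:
E = -8 (E = 4*(-2) = -8)
I(b) = -8*b
-415 + I(-1*(-5))*(7 + 10) = -415 + (-(-8)*(-5))*(7 + 10) = -415 - 8*5*17 = -415 - 40*17 = -415 - 680 = -1095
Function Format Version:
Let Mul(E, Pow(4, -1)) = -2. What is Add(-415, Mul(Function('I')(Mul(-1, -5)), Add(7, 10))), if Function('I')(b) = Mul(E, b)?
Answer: -1095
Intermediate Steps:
E = -8 (E = Mul(4, -2) = -8)
Function('I')(b) = Mul(-8, b)
Add(-415, Mul(Function('I')(Mul(-1, -5)), Add(7, 10))) = Add(-415, Mul(Mul(-8, Mul(-1, -5)), Add(7, 10))) = Add(-415, Mul(Mul(-8, 5), 17)) = Add(-415, Mul(-40, 17)) = Add(-415, -680) = -1095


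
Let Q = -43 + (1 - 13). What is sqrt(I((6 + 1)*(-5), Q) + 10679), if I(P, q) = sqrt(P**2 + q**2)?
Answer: sqrt(10679 + 5*sqrt(170)) ≈ 103.65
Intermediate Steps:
Q = -55 (Q = -43 - 12 = -55)
sqrt(I((6 + 1)*(-5), Q) + 10679) = sqrt(sqrt(((6 + 1)*(-5))**2 + (-55)**2) + 10679) = sqrt(sqrt((7*(-5))**2 + 3025) + 10679) = sqrt(sqrt((-35)**2 + 3025) + 10679) = sqrt(sqrt(1225 + 3025) + 10679) = sqrt(sqrt(4250) + 10679) = sqrt(5*sqrt(170) + 10679) = sqrt(10679 + 5*sqrt(170))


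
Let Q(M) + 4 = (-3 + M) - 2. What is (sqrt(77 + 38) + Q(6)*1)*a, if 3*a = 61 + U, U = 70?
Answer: -131 + 131*sqrt(115)/3 ≈ 337.27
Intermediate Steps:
a = 131/3 (a = (61 + 70)/3 = (1/3)*131 = 131/3 ≈ 43.667)
Q(M) = -9 + M (Q(M) = -4 + ((-3 + M) - 2) = -4 + (-5 + M) = -9 + M)
(sqrt(77 + 38) + Q(6)*1)*a = (sqrt(77 + 38) + (-9 + 6)*1)*(131/3) = (sqrt(115) - 3*1)*(131/3) = (sqrt(115) - 3)*(131/3) = (-3 + sqrt(115))*(131/3) = -131 + 131*sqrt(115)/3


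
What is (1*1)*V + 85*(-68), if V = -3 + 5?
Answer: -5778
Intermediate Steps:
V = 2
(1*1)*V + 85*(-68) = (1*1)*2 + 85*(-68) = 1*2 - 5780 = 2 - 5780 = -5778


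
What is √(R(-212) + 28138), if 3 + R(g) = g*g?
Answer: √73079 ≈ 270.33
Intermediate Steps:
R(g) = -3 + g² (R(g) = -3 + g*g = -3 + g²)
√(R(-212) + 28138) = √((-3 + (-212)²) + 28138) = √((-3 + 44944) + 28138) = √(44941 + 28138) = √73079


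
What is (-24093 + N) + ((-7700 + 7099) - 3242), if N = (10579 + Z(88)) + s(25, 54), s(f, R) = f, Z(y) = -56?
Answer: -17388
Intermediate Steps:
N = 10548 (N = (10579 - 56) + 25 = 10523 + 25 = 10548)
(-24093 + N) + ((-7700 + 7099) - 3242) = (-24093 + 10548) + ((-7700 + 7099) - 3242) = -13545 + (-601 - 3242) = -13545 - 3843 = -17388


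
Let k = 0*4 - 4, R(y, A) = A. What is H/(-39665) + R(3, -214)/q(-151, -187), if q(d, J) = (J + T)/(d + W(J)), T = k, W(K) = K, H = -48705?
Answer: -571949225/1515203 ≈ -377.47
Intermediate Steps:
k = -4 (k = 0 - 4 = -4)
T = -4
q(d, J) = (-4 + J)/(J + d) (q(d, J) = (J - 4)/(d + J) = (-4 + J)/(J + d))
H/(-39665) + R(3, -214)/q(-151, -187) = -48705/(-39665) - 214*(-187 - 151)/(-4 - 187) = -48705*(-1/39665) - 214/(-191/(-338)) = 9741/7933 - 214/((-1/338*(-191))) = 9741/7933 - 214/191/338 = 9741/7933 - 214*338/191 = 9741/7933 - 72332/191 = -571949225/1515203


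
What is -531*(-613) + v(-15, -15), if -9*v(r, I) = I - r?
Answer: 325503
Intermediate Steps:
v(r, I) = -I/9 + r/9 (v(r, I) = -(I - r)/9 = -I/9 + r/9)
-531*(-613) + v(-15, -15) = -531*(-613) + (-⅑*(-15) + (⅑)*(-15)) = 325503 + (5/3 - 5/3) = 325503 + 0 = 325503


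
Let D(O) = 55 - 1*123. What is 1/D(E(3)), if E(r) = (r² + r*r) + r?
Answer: -1/68 ≈ -0.014706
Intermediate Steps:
E(r) = r + 2*r² (E(r) = (r² + r²) + r = 2*r² + r = r + 2*r²)
D(O) = -68 (D(O) = 55 - 123 = -68)
1/D(E(3)) = 1/(-68) = -1/68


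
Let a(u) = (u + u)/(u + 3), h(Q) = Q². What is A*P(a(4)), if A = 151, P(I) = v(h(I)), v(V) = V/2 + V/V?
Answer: 12231/49 ≈ 249.61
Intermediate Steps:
v(V) = 1 + V/2 (v(V) = V*(½) + 1 = V/2 + 1 = 1 + V/2)
a(u) = 2*u/(3 + u) (a(u) = (2*u)/(3 + u) = 2*u/(3 + u))
P(I) = 1 + I²/2
A*P(a(4)) = 151*(1 + (2*4/(3 + 4))²/2) = 151*(1 + (2*4/7)²/2) = 151*(1 + (2*4*(⅐))²/2) = 151*(1 + (8/7)²/2) = 151*(1 + (½)*(64/49)) = 151*(1 + 32/49) = 151*(81/49) = 12231/49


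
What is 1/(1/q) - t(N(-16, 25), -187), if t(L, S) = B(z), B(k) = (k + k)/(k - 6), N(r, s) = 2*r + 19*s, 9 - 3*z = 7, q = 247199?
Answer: 988797/4 ≈ 2.4720e+5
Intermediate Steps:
z = 2/3 (z = 3 - 1/3*7 = 3 - 7/3 = 2/3 ≈ 0.66667)
B(k) = 2*k/(-6 + k) (B(k) = (2*k)/(-6 + k) = 2*k/(-6 + k))
t(L, S) = -1/4 (t(L, S) = 2*(2/3)/(-6 + 2/3) = 2*(2/3)/(-16/3) = 2*(2/3)*(-3/16) = -1/4)
1/(1/q) - t(N(-16, 25), -187) = 1/(1/247199) - 1*(-1/4) = 1/(1/247199) + 1/4 = 247199 + 1/4 = 988797/4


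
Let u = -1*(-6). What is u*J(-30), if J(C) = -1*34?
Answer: -204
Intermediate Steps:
u = 6
J(C) = -34
u*J(-30) = 6*(-34) = -204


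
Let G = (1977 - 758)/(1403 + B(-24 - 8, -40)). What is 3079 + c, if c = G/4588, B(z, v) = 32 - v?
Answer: 20836517919/6767300 ≈ 3079.0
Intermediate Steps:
G = 1219/1475 (G = (1977 - 758)/(1403 + (32 - 1*(-40))) = 1219/(1403 + (32 + 40)) = 1219/(1403 + 72) = 1219/1475 ≈ 0.82644)
c = 1219/6767300 (c = (1219/1475)/4588 = (1219/1475)*(1/4588) = 1219/6767300 ≈ 0.00018013)
3079 + c = 3079 + 1219/6767300 = 20836517919/6767300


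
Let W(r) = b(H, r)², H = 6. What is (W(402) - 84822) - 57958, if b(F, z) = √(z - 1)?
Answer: -142379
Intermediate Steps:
b(F, z) = √(-1 + z)
W(r) = -1 + r (W(r) = (√(-1 + r))² = -1 + r)
(W(402) - 84822) - 57958 = ((-1 + 402) - 84822) - 57958 = (401 - 84822) - 57958 = -84421 - 57958 = -142379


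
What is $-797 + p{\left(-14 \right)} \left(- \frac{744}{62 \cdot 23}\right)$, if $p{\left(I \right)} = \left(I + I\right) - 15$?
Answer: $- \frac{17815}{23} \approx -774.57$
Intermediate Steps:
$p{\left(I \right)} = -15 + 2 I$ ($p{\left(I \right)} = 2 I - 15 = -15 + 2 I$)
$-797 + p{\left(-14 \right)} \left(- \frac{744}{62 \cdot 23}\right) = -797 + \left(-15 + 2 \left(-14\right)\right) \left(- \frac{744}{62 \cdot 23}\right) = -797 + \left(-15 - 28\right) \left(- \frac{744}{1426}\right) = -797 - 43 \left(\left(-744\right) \frac{1}{1426}\right) = -797 - - \frac{516}{23} = -797 + \frac{516}{23} = - \frac{17815}{23}$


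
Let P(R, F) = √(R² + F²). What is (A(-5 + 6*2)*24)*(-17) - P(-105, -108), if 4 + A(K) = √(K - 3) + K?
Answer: -2040 - 3*√2521 ≈ -2190.6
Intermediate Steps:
A(K) = -4 + K + √(-3 + K) (A(K) = -4 + (√(K - 3) + K) = -4 + (√(-3 + K) + K) = -4 + (K + √(-3 + K)) = -4 + K + √(-3 + K))
P(R, F) = √(F² + R²)
(A(-5 + 6*2)*24)*(-17) - P(-105, -108) = ((-4 + (-5 + 6*2) + √(-3 + (-5 + 6*2)))*24)*(-17) - √((-108)² + (-105)²) = ((-4 + (-5 + 12) + √(-3 + (-5 + 12)))*24)*(-17) - √(11664 + 11025) = ((-4 + 7 + √(-3 + 7))*24)*(-17) - √22689 = ((-4 + 7 + √4)*24)*(-17) - 3*√2521 = ((-4 + 7 + 2)*24)*(-17) - 3*√2521 = (5*24)*(-17) - 3*√2521 = 120*(-17) - 3*√2521 = -2040 - 3*√2521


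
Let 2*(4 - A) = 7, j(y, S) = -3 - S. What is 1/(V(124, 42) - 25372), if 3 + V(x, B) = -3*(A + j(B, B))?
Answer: -2/50483 ≈ -3.9617e-5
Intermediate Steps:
A = 1/2 (A = 4 - 1/2*7 = 4 - 7/2 = 1/2 ≈ 0.50000)
V(x, B) = 9/2 + 3*B (V(x, B) = -3 - 3*(1/2 + (-3 - B)) = -3 - 3*(-5/2 - B) = -3 + (15/2 + 3*B) = 9/2 + 3*B)
1/(V(124, 42) - 25372) = 1/((9/2 + 3*42) - 25372) = 1/((9/2 + 126) - 25372) = 1/(261/2 - 25372) = 1/(-50483/2) = -2/50483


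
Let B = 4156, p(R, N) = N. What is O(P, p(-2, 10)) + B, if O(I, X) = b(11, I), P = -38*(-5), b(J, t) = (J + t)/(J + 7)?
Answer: 25003/6 ≈ 4167.2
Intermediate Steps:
b(J, t) = (J + t)/(7 + J)
P = 190
O(I, X) = 11/18 + I/18 (O(I, X) = (11 + I)/(7 + 11) = (11 + I)/18 = 11/18 + I/18)
O(P, p(-2, 10)) + B = (11/18 + (1/18)*190) + 4156 = (11/18 + 95/9) + 4156 = 67/6 + 4156 = 25003/6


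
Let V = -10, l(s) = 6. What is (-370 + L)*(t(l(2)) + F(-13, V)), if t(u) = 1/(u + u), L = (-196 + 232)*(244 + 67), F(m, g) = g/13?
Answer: -579191/78 ≈ -7425.5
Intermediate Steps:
F(m, g) = g/13 (F(m, g) = g*(1/13) = g/13)
L = 11196 (L = 36*311 = 11196)
t(u) = 1/(2*u)
(-370 + L)*(t(l(2)) + F(-13, V)) = (-370 + 11196)*((½)/6 + (1/13)*(-10)) = 10826*((½)*(⅙) - 10/13) = 10826*(1/12 - 10/13) = 10826*(-107/156) = -579191/78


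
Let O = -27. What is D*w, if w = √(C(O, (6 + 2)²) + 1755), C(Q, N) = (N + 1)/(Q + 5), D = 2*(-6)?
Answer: -6*√847990/11 ≈ -502.29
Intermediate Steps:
D = -12
C(Q, N) = (1 + N)/(5 + Q)
w = √847990/22 (w = √((1 + (6 + 2)²)/(5 - 27) + 1755) = √((1 + 8²)/(-22) + 1755) = √(-(1 + 64)/22 + 1755) = √(-1/22*65 + 1755) = √(-65/22 + 1755) = √(38545/22) = √847990/22 ≈ 41.857)
D*w = -6*√847990/11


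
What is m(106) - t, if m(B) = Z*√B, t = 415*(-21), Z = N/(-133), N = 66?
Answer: 8715 - 66*√106/133 ≈ 8709.9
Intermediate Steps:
Z = -66/133 (Z = 66/(-133) = 66*(-1/133) = -66/133 ≈ -0.49624)
t = -8715
m(B) = -66*√B/133
m(106) - t = -66*√106/133 - 1*(-8715) = -66*√106/133 + 8715 = 8715 - 66*√106/133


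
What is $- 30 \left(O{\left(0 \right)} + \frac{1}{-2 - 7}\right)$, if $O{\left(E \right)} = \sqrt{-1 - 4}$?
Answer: $\frac{10}{3} - 30 i \sqrt{5} \approx 3.3333 - 67.082 i$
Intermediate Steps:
$O{\left(E \right)} = i \sqrt{5}$ ($O{\left(E \right)} = \sqrt{-5} = i \sqrt{5}$)
$- 30 \left(O{\left(0 \right)} + \frac{1}{-2 - 7}\right) = - 30 \left(i \sqrt{5} + \frac{1}{-2 - 7}\right) = - 30 \left(i \sqrt{5} + \frac{1}{-9}\right) = - 30 \left(i \sqrt{5} - \frac{1}{9}\right) = - 30 \left(- \frac{1}{9} + i \sqrt{5}\right) = \frac{10}{3} - 30 i \sqrt{5}$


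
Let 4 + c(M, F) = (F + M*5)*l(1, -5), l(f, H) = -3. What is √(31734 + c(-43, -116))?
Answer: √32723 ≈ 180.90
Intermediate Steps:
c(M, F) = -4 - 15*M - 3*F (c(M, F) = -4 + (F + M*5)*(-3) = -4 + (F + 5*M)*(-3) = -4 + (-15*M - 3*F) = -4 - 15*M - 3*F)
√(31734 + c(-43, -116)) = √(31734 + (-4 - 15*(-43) - 3*(-116))) = √(31734 + (-4 + 645 + 348)) = √(31734 + 989) = √32723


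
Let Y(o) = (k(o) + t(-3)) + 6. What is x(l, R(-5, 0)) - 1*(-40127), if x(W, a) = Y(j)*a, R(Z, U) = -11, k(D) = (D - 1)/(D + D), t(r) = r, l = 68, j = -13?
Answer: 521145/13 ≈ 40088.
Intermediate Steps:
k(D) = (-1 + D)/(2*D) (k(D) = (-1 + D)/((2*D)) = (-1 + D)*(1/(2*D)) = (-1 + D)/(2*D))
Y(o) = 3 + (-1 + o)/(2*o) (Y(o) = ((-1 + o)/(2*o) - 3) + 6 = (-3 + (-1 + o)/(2*o)) + 6 = 3 + (-1 + o)/(2*o))
x(W, a) = 46*a/13 (x(W, a) = ((1/2)*(-1 + 7*(-13))/(-13))*a = ((1/2)*(-1/13)*(-1 - 91))*a = ((1/2)*(-1/13)*(-92))*a = 46*a/13)
x(l, R(-5, 0)) - 1*(-40127) = (46/13)*(-11) - 1*(-40127) = -506/13 + 40127 = 521145/13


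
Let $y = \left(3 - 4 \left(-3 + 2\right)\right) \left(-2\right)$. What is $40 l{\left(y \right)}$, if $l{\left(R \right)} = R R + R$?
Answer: $7280$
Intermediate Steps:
$y = -14$ ($y = \left(3 - -4\right) \left(-2\right) = \left(3 + 4\right) \left(-2\right) = 7 \left(-2\right) = -14$)
$l{\left(R \right)} = R + R^{2}$ ($l{\left(R \right)} = R^{2} + R = R + R^{2}$)
$40 l{\left(y \right)} = 40 \left(- 14 \left(1 - 14\right)\right) = 40 \left(\left(-14\right) \left(-13\right)\right) = 40 \cdot 182 = 7280$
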